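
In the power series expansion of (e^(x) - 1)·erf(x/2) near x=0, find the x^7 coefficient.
Expand to order 7: (e^(x) - 1)·erf(x/2) = x^7/(960·√(π)) + x^6/(1440·√(π)) + x^4/(12·√(π)) + x^3/(2·√(π)) + x^2/√(π) + O(x^8).
The coefficient of x^7 is 1/(960·√(π)).

Final answer: 1/(960·√(π))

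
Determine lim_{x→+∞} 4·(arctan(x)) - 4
Evaluate the dominant behaviour as x → +∞; each term tends to a finite value or vanishes.
Limit = -4 + 2·π.

Final answer: -4 + 2·π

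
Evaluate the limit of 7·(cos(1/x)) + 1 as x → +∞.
Evaluate the dominant behaviour as x → +∞; each term tends to a finite value or vanishes.
Limit = 8.

Final answer: 8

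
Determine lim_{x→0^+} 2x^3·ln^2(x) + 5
The product is a 0·∞ indeterminate form at x → 0⁺.
Rewrite the product as 2·ln^2(x) / x^(-3) and apply L'Hôpital, or use the standard hierarchy x^(-3) ≫ |ln x|^2 as x → 0⁺.
The indeterminate product → 0, so the limit = 5.

Final answer: 5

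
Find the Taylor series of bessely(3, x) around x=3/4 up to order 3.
bessely(3, 3/4) + (bessely(2, 3/4)/2 - bessely(4, 3/4)/2)·(x - 3/4) + (bessely(5, 3/4)/8 + bessely(1, 3/4)/8 - bessely(3, 3/4)/4)·(x - 3/4)^2 + (bessely(4, 3/4)/16 + bessely(0, 3/4)/48 - bessely(2, 3/4)/16 - bessely(6, 3/4)/48)·(x - 3/4)^3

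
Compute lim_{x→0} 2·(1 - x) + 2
Direct substitution at x = 0 gives 4.

Final answer: 4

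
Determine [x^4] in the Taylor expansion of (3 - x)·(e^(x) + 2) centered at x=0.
Expand to order 4: (3 - x)·(e^(x) + 2) = -x^4/24 + x^2/2 + 9 + O(x^5).
The coefficient of x^4 is -1/24.

Final answer: -1/24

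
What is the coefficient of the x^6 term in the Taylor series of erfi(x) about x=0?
Expand to order 6: erfi(x) = x^5/(5·√(π)) + 2·x^3/(3·√(π)) + 2·x/√(π) + O(x^7).
The coefficient of x^6 is 0.

Final answer: 0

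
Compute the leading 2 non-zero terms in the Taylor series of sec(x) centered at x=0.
x^2/2 + 1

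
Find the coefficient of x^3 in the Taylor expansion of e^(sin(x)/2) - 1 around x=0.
Expand to order 3: e^(sin(x)/2) - 1 = -x^3/16 + x^2/8 + x/2 + O(x^4).
The coefficient of x^3 is -1/16.

Final answer: -1/16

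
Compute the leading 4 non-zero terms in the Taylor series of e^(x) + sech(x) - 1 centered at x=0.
x^4/4 + x^3/6 + x + 1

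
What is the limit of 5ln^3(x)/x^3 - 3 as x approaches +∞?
The quotient is an ∞/∞ indeterminate form as x → +∞.
The polynomial denominator x^3 dominates the logarithmic numerator (any positive power of x ≫ ln^3(x) as x → ∞), so the quotient → 0.
Adding the constant: 0 - 3 = -3. Limit = -3.

Final answer: -3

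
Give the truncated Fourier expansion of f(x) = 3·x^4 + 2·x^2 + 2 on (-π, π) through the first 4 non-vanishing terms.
(136 - 24·π^2)·cos(x) + (-7 + 6·π^2)·cos(2·x) + (8/9 - 8·π^2/3)·cos(3·x) + 2 + 2·π^2/3 + 3·π^4/5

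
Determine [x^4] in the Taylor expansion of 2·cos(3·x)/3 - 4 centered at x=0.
Expand to order 4: 2·cos(3·x)/3 - 4 = 9·x^4/4 - 3·x^2 - 10/3 + O(x^5).
The coefficient of x^4 is 9/4.

Final answer: 9/4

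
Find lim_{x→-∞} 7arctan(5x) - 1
Evaluate the dominant behaviour as x → -∞; each term tends to a finite value or vanishes.
Limit = -7·π/2 - 1.

Final answer: -7·π/2 - 1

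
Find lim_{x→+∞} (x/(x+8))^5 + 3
As x → +∞: x/(x+8) = 1/(1 + 8/x) → 1, and the 5th power of a limit-1 base also → 1; with the additive constant, 1 + 3 = 4.
Limit = 4.

Final answer: 4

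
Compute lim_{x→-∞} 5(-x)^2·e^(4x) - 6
The product is a 0·∞ indeterminate form at x → -∞.
Rewrite the product as 5(-x)^2 / e^(-4x) (an ∞/∞ form) and apply L'Hôpital, or use the standard hierarchy e^(4|x|) ≫ |(-x)^2| as x → -∞.
The indeterminate product → 0, so the limit = -6.

Final answer: -6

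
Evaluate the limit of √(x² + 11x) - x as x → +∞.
This is an ∞ − ∞ indeterminate form.
Multiply and divide by the conjugate √(x²+11x) + x; the x² terms cancel, leaving (11x)/(√(x²+11x)+x) → 11/2.
Limit = 11/2.

Final answer: 11/2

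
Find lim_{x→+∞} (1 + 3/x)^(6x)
As x → +∞: write (1 + 3/x)^(6x) = ((1 + 3/x)^x)^6 → (e^3)^6 = e^18.
Limit = e^(18).

Final answer: e^(18)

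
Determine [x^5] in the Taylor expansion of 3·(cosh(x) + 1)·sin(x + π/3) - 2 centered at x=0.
Expand to order 5: 3·(cosh(x) + 1)·sin(x + π/3) - 2 = -3·x^5/80 - 3·√(3)·x^4/16 + x^3/4 - 3·√(3)·x^2/4 + 3·x - 2 + 3·√(3) + O(x^6).
The coefficient of x^5 is -3/80.

Final answer: -3/80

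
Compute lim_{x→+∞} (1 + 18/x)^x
As x → +∞: this is the defining limit (1 + 18/x)^x → e^18.
Limit = e^(18).

Final answer: e^(18)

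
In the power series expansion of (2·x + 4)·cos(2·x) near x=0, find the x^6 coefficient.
Expand to order 6: (2·x + 4)·cos(2·x) = -16·x^6/45 + 4·x^5/3 + 8·x^4/3 - 4·x^3 - 8·x^2 + 2·x + 4 + O(x^7).
The coefficient of x^6 is -16/45.

Final answer: -16/45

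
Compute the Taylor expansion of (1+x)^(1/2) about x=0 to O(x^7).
-21·x^6/1024 + 7·x^5/256 - 5·x^4/128 + x^3/16 - x^2/8 + x/2 + 1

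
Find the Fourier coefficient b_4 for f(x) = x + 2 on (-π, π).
b_4 = (1/π) ∫_{-π}^{π} f(x)·sin(4x) dx.
Evaluate the integral (use parity and integration by parts as needed): b_4 = -1/2.

Final answer: -1/2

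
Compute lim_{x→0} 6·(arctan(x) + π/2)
Direct substitution at x = 0 gives 3·π.

Final answer: 3·π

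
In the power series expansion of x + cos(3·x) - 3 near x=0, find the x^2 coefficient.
Expand to order 2: x + cos(3·x) - 3 = -9·x^2/2 + x - 2 + O(x^3).
The coefficient of x^2 is -9/2.

Final answer: -9/2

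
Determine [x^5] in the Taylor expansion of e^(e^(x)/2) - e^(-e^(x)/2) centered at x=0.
-23·e^(-1/2)/3840 + 257·e^(1/2)/3840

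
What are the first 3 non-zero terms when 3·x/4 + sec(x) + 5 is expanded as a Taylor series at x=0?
x^2/2 + 3·x/4 + 6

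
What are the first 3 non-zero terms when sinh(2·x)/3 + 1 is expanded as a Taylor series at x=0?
4·x^3/9 + 2·x/3 + 1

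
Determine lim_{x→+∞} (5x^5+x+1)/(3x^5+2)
This is an ∞/∞ indeterminate form as x → +∞.
Divide numerator and denominator by x^5 and let the lower-order terms vanish; the leading terms give 5/3.
Limit = 5/3.

Final answer: 5/3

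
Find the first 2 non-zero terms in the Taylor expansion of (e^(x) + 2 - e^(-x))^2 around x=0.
8·x + 4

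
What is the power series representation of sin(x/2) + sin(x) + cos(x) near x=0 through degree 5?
11·x^5/1280 + x^4/24 - 3·x^3/16 - x^2/2 + 3·x/2 + 1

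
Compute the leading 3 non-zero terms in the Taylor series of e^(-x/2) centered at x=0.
x^2/8 - x/2 + 1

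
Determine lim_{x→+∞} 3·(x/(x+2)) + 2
Evaluate the dominant behaviour as x → +∞; each term tends to a finite value or vanishes.
Limit = 5.

Final answer: 5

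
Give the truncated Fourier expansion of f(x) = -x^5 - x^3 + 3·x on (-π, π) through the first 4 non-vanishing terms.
(-222 - 2·π^4 + 38·π^2)·sin(x) + (-4·π^2 + 3 + π^4)·sin(2·x) + (-2·π^4/3 + 118/81 + 22·π^2/27)·sin(3·x) + (-93/64 - π^2/8 + π^4/2)·sin(4·x)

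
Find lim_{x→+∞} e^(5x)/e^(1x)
This is an ∞/∞ indeterminate form as x → +∞.
Rewrite e^(5x)/e^(1x) = e^((5−1)x) = e^(4x); the exponent coefficient is 4 > 0 so e^(4x) → ∞.
Limit = ∞.

Final answer: ∞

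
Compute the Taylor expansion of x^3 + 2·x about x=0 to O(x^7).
x^3 + 2·x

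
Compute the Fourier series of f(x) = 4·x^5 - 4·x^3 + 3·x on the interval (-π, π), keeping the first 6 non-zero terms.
(-168·π^2 + 8·π^4 + 1014)·sin(x) + (-4·π^4 - 39 + 24·π^2)·sin(2·x) + (-232·π^2/27 + 626/81 + 8·π^4/3)·sin(3·x) + (-2·π^4 - 51/16 + 9·π^2/2)·sin(4·x) + (-72·π^2/25 + 1182/625 + 8·π^4/5)·sin(5·x) + (-4·π^4/3 - 109/81 + 56·π^2/27)·sin(6·x)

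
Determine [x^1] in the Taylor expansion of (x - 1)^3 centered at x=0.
Expand to order 1: (x - 1)^3 = 3·x - 1 + O(x^2).
The coefficient of x^1 is 3.

Final answer: 3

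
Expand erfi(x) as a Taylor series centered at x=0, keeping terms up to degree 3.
2·x^3/(3·√(π)) + 2·x/√(π)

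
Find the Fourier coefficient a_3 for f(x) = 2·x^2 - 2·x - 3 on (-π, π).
a_3 = (1/π) ∫_{-π}^{π} f(x)·cos(3x) dx.
Evaluate the integral (use parity and integration by parts as needed): a_3 = -8/9.

Final answer: -8/9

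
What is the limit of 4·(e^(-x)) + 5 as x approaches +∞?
Evaluate the dominant behaviour as x → +∞; each term tends to a finite value or vanishes.
Limit = 5.

Final answer: 5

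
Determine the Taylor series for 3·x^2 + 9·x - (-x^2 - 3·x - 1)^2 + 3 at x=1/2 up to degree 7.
11/16 - 10·(x - 1/2) - 37·(x - 1/2)^2/2 - 8·(x - 1/2)^3 - (x - 1/2)^4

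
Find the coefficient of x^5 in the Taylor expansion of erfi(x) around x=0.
Expand to order 5: erfi(x) = x^5/(5·√(π)) + 2·x^3/(3·√(π)) + 2·x/√(π) + O(x^6).
The coefficient of x^5 is 1/(5·√(π)).

Final answer: 1/(5·√(π))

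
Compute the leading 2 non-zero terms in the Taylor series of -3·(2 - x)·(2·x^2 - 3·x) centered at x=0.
-21·x^2 + 18·x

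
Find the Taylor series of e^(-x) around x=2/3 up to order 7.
e^(-2/3) - e^(-2/3)·(x - 2/3) + e^(-2/3)·(x - 2/3)^2/2 - e^(-2/3)·(x - 2/3)^3/6 + e^(-2/3)·(x - 2/3)^4/24 - e^(-2/3)·(x - 2/3)^5/120 + e^(-2/3)·(x - 2/3)^6/720 - e^(-2/3)·(x - 2/3)^7/5040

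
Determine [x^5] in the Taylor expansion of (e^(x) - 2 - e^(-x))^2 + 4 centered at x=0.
Expand to order 5: (e^(x) - 2 - e^(-x))^2 + 4 = -x^5/15 + 4·x^4/3 - 4·x^3/3 + 4·x^2 - 8·x + 8 + O(x^6).
The coefficient of x^5 is -1/15.

Final answer: -1/15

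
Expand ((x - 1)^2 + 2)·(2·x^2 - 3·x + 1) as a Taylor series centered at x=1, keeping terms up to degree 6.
2·(x - 1) + 4·(x - 1)^2 + (x - 1)^3 + 2·(x - 1)^4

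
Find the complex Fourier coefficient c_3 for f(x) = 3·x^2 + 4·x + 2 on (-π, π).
Compute the real Fourier coefficients first: a_3 = -4/3, b_3 = 8/3.
Then c_3 = (a_3 − i·b_3)/2 = -2/3 - 4·i/3.

Final answer: -2/3 - 4·i/3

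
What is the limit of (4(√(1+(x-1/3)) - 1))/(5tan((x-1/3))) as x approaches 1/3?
Both numerator and denominator → 0 as x → 1/3; this is a 0/0 indeterminate form.
Expand each to leading order near x = 1/3: numerator ~ 2·(x - 1/3), denominator ~ 5·(x - 1/3).
The limit of the ratio is 2/5.

Final answer: 2/5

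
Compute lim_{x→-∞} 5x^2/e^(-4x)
This is an ∞/∞ indeterminate form as x → -∞.
Compare growth rates of the dominant terms (exponentials ≫ polynomials ≫ logarithms), or apply L'Hôpital's rule; the quotient → 0.
Limit = 0.

Final answer: 0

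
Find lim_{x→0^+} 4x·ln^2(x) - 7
The product is a 0·∞ indeterminate form at x → 0⁺.
Rewrite the product as 4·ln^2(x) / x^(-1) and apply L'Hôpital, or use the standard hierarchy x^(-1) ≫ |ln x|^2 as x → 0⁺.
The indeterminate product → 0, so the limit = -7.

Final answer: -7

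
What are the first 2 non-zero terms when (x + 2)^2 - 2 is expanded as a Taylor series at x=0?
4·x + 2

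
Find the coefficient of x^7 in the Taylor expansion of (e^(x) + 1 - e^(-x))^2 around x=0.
Expand to order 7: (e^(x) + 1 - e^(-x))^2 = x^7/1260 + 8·x^6/45 + x^5/30 + 4·x^4/3 + 2·x^3/3 + 4·x^2 + 4·x + 1 + O(x^8).
The coefficient of x^7 is 1/1260.

Final answer: 1/1260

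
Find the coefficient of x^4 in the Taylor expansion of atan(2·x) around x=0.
Expand to order 4: atan(2·x) = -8·x^3/3 + 2·x + O(x^5).
The coefficient of x^4 is 0.

Final answer: 0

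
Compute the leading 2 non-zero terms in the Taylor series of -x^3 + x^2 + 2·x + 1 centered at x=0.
2·x + 1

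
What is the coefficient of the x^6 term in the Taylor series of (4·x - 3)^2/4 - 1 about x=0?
Expand to order 6: (4·x - 3)^2/4 - 1 = 4·x^2 - 6·x + 5/4 + O(x^7).
The coefficient of x^6 is 0.

Final answer: 0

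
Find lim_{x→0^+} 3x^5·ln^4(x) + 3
The product is a 0·∞ indeterminate form at x → 0⁺.
Rewrite the product as 3·ln^4(x) / x^(-5) and apply L'Hôpital, or use the standard hierarchy x^(-5) ≫ |ln x|^4 as x → 0⁺.
The indeterminate product → 0, so the limit = 3.

Final answer: 3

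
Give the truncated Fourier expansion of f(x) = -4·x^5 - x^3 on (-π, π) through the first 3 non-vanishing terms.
(-948 - 8·π^4 + 158·π^2)·sin(x) + (-19·π^2 + 57/2 + 4·π^4)·sin(2·x) + (-8·π^4/3 - 284/81 + 142·π^2/27)·sin(3·x)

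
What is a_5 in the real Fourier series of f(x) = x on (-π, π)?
a_5 = (1/π) ∫_{-π}^{π} f(x)·cos(5x) dx.
Evaluate the integral (use parity and integration by parts as needed): a_5 = 0.

Final answer: 0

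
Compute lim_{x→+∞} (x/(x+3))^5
As x → +∞: x/(x+3) = 1/(1 + 3/x) → 1, and the 5th power of a limit-1 base also → 1.
Limit = 1.

Final answer: 1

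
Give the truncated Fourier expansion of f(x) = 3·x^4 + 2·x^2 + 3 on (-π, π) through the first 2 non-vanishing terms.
(136 - 24·π^2)·cos(x) + 3 + 2·π^2/3 + 3·π^4/5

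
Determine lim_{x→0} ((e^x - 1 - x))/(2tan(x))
Both numerator and denominator → 0 as x → 0; this is a 0/0 indeterminate form.
Expand each to leading order near x = 0: numerator ~ x^2/2, denominator ~ 2·x.
The limit of the ratio is 0.

Final answer: 0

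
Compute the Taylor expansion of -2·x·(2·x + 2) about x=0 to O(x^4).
-4·x^2 - 4·x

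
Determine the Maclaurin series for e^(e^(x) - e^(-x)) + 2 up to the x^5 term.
19·x^5/20 + 4·x^4/3 + 5·x^3/3 + 2·x^2 + 2·x + 3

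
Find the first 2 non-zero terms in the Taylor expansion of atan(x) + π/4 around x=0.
x + π/4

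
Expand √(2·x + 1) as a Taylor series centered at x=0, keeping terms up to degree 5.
7·x^5/8 - 5·x^4/8 + x^3/2 - x^2/2 + x + 1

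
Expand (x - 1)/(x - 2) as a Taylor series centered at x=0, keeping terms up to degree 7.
-x^7/256 - x^6/128 - x^5/64 - x^4/32 - x^3/16 - x^2/8 - x/4 + 1/2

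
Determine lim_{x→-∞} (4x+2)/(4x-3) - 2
Evaluate the dominant behaviour as x → -∞; each term tends to a finite value or vanishes.
Limit = -1.

Final answer: -1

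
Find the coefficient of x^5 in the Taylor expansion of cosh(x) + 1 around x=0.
Expand to order 5: cosh(x) + 1 = x^4/24 + x^2/2 + 2 + O(x^6).
The coefficient of x^5 is 0.

Final answer: 0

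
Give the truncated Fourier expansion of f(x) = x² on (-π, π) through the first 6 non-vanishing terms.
-4·cos(x) + cos(2·x) - 4·cos(3·x)/9 + cos(4·x)/4 - 4·cos(5·x)/25 + π^2/3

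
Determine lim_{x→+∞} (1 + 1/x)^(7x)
As x → +∞: write (1 + 1/x)^(7x) = ((1 + 1/x)^x)^7 → (e^1)^7 = e^7.
Limit = e^(7).

Final answer: e^(7)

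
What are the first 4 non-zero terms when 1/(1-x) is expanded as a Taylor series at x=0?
x^3 + x^2 + x + 1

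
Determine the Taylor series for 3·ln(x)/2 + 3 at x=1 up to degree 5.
3 + 3·(x - 1)/2 - 3·(x - 1)^2/4 + (x - 1)^3/2 - 3·(x - 1)^4/8 + 3·(x - 1)^5/10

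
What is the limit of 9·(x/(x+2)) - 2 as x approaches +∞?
Evaluate the dominant behaviour as x → +∞; each term tends to a finite value or vanishes.
Limit = 7.

Final answer: 7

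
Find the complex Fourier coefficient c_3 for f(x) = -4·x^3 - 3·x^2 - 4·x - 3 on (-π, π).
Compute the real Fourier coefficients first: a_3 = 4/3, b_3 = -8·π^2/3 - 8/9.
Then c_3 = (a_3 − i·b_3)/2 = 2/3 + 4·i/9 + 4·i·π^2/3.

Final answer: 2/3 + 4·i/9 + 4·i·π^2/3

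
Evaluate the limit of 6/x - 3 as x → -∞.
Evaluate the dominant behaviour as x → -∞; each term tends to a finite value or vanishes.
Limit = -3.

Final answer: -3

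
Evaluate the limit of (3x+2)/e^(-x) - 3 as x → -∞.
The quotient is an ∞/∞ indeterminate form as x → -∞.
Compare growth rates of the dominant terms (exponentials ≫ polynomials ≫ logarithms), or apply L'Hôpital's rule; the quotient → 0.
Adding the constant: 0 - 3 = -3. Limit = -3.

Final answer: -3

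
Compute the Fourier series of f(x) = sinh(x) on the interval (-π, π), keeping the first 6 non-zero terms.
sin(x)·sinh(π)/π - 4·sin(2·x)·sinh(π)/(5·π) + 3·sin(3·x)·sinh(π)/(5·π) - 8·sin(4·x)·sinh(π)/(17·π) + 5·sin(5·x)·sinh(π)/(13·π) - 12·sin(6·x)·sinh(π)/(37·π)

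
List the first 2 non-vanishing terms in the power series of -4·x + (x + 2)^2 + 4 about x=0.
x^2 + 8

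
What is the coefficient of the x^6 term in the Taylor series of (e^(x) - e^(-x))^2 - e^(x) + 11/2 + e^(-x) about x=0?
8/45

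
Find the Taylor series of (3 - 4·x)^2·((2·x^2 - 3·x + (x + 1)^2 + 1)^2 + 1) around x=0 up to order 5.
-312·x^5 + 433·x^4 - 430·x^3 + 293·x^2 - 156·x + 45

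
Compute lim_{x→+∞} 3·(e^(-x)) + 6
Evaluate the dominant behaviour as x → +∞; each term tends to a finite value or vanishes.
Limit = 6.

Final answer: 6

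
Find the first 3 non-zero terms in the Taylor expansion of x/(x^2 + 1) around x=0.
x^5 - x^3 + x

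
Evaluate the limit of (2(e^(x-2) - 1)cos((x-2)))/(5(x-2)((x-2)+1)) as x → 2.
Both numerator and denominator → 0 as x → 2; this is a 0/0 indeterminate form.
Expand each to leading order near x = 2: numerator ~ 2·(x - 2), denominator ~ 5·(x - 2).
The limit of the ratio is 2/5.

Final answer: 2/5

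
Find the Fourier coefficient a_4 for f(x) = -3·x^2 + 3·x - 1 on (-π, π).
a_4 = (1/π) ∫_{-π}^{π} f(x)·cos(4x) dx.
Evaluate the integral (use parity and integration by parts as needed): a_4 = -3/4.

Final answer: -3/4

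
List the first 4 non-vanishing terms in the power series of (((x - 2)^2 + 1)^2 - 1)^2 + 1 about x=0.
-2464·x^3 + 2848·x^2 - 1920·x + 577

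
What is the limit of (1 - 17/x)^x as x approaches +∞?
As x → +∞: this is the defining limit (1 - 17/x)^x → e^(-17).
Limit = e^(-17).

Final answer: e^(-17)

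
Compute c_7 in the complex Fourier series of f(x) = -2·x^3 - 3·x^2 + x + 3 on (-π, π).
Compute the real Fourier coefficients first: a_7 = 12/49, b_7 = 122/343 - 4·π^2/7.
Then c_7 = (a_7 − i·b_7)/2 = 6/49 - 61·i/343 + 2·i·π^2/7.

Final answer: 6/49 - 61·i/343 + 2·i·π^2/7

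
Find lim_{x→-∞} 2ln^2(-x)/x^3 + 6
The quotient is an ∞/∞ indeterminate form as x → -∞.
Compare growth rates of the dominant terms (exponentials ≫ polynomials ≫ logarithms), or apply L'Hôpital's rule; the quotient → 0.
Adding the constant: 0 + 6 = 6. Limit = 6.

Final answer: 6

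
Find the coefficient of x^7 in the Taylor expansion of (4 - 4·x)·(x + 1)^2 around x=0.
Expand to order 7: (4 - 4·x)·(x + 1)^2 = -4·x^3 - 4·x^2 + 4·x + 4 + O(x^8).
The coefficient of x^7 is 0.

Final answer: 0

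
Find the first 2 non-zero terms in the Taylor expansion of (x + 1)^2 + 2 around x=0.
2·x + 3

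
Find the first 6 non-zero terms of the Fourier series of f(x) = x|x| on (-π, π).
(-8 + 2·π^2)·sin(x)/π - π·sin(2·x) + (-8 + 18·π^2)·sin(3·x)/(27·π) - π·sin(4·x)/2 + (-8 + 50·π^2)·sin(5·x)/(125·π) - π·sin(6·x)/3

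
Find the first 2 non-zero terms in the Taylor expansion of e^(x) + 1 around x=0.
x + 2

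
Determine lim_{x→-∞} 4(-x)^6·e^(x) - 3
The product is a 0·∞ indeterminate form at x → -∞.
Rewrite the product as 4(-x)^6 / e^(-x) (an ∞/∞ form) and apply L'Hôpital, or use the standard hierarchy e^(|x|) ≫ |(-x)^6| as x → -∞.
The indeterminate product → 0, so the limit = -3.

Final answer: -3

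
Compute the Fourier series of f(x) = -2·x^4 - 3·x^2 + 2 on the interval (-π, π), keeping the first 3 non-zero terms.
(-84 + 16·π^2)·cos(x) + (3 - 4·π^2)·cos(2·x) - 2·π^4/5 - π^2 + 2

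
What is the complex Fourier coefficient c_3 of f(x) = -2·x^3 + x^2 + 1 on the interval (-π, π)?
Compute the real Fourier coefficients first: a_3 = -4/9, b_3 = 8/9 - 4·π^2/3.
Then c_3 = (a_3 − i·b_3)/2 = -2/9 - 4·i/9 + 2·i·π^2/3.

Final answer: -2/9 - 4·i/9 + 2·i·π^2/3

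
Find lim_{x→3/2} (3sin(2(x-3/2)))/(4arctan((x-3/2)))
Both numerator and denominator → 0 as x → 3/2; this is a 0/0 indeterminate form.
Expand each to leading order near x = 3/2: numerator ~ 6·(x - 3/2), denominator ~ 4·(x - 3/2).
The limit of the ratio is 3/2.

Final answer: 3/2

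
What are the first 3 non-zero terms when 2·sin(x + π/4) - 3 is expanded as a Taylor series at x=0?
-√(2)·x^2/2 + √(2)·x - 3 + √(2)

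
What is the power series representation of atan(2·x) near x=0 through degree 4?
-8·x^3/3 + 2·x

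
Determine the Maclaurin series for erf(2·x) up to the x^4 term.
-16·x^3/(3·√(π)) + 4·x/√(π)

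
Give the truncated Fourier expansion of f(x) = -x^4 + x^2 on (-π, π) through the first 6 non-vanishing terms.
(-52 + 8·π^2)·cos(x) + (4 - 2·π^2)·cos(2·x) + (-28/27 + 8·π^2/9)·cos(3·x) + (7/16 - π^2/2)·cos(4·x) + (-148/625 + 8·π^2/25)·cos(5·x) - π^4/5 + π^2/3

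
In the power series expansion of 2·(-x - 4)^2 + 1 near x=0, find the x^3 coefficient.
Expand to order 3: 2·(-x - 4)^2 + 1 = 2·x^2 + 16·x + 33 + O(x^4).
The coefficient of x^3 is 0.

Final answer: 0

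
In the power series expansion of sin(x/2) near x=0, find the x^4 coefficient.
Expand to order 4: sin(x/2) = -x^3/48 + x/2 + O(x^5).
The coefficient of x^4 is 0.

Final answer: 0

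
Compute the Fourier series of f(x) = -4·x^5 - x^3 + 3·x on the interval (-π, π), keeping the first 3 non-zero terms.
(-942 - 8·π^4 + 158·π^2)·sin(x) + (-19·π^2 + 51/2 + 4·π^4)·sin(2·x) + (-8·π^4/3 - 122/81 + 142·π^2/27)·sin(3·x)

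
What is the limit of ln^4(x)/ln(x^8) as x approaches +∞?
This is an ∞/∞ indeterminate form as x → +∞.
Write ln(x^8) = 8·ln(x), reducing the quotient to ln^3(x)/8 → ∞.
Limit = ∞.

Final answer: ∞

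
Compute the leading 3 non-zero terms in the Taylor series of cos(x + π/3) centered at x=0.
-x^2/4 - √(3)·x/2 + 1/2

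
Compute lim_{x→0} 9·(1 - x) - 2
Direct substitution at x = 0 gives 7.

Final answer: 7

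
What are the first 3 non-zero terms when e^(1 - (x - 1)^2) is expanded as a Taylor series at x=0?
x^2 + 2·x + 1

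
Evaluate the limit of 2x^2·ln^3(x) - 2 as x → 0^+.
The product is a 0·∞ indeterminate form at x → 0⁺.
Rewrite the product as 2·ln^3(x) / x^(-2) and apply L'Hôpital, or use the standard hierarchy x^(-2) ≫ |ln x|^3 as x → 0⁺.
The indeterminate product → 0, so the limit = -2.

Final answer: -2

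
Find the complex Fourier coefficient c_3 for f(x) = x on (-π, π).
Compute the real Fourier coefficients first: a_3 = 0, b_3 = 2/3.
Then c_3 = (a_3 − i·b_3)/2 = -i/3.

Final answer: -i/3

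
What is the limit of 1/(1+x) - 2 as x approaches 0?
Direct substitution at x = 0 gives -1.

Final answer: -1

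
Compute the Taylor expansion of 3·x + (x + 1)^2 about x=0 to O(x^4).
x^2 + 5·x + 1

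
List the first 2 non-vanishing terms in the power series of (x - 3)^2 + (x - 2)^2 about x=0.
13 - 10·x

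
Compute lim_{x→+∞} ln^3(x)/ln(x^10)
This is an ∞/∞ indeterminate form as x → +∞.
Write ln(x^10) = 10·ln(x), reducing the quotient to ln^2(x)/10 → ∞.
Limit = ∞.

Final answer: ∞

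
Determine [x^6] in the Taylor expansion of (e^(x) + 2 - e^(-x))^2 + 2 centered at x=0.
Expand to order 6: (e^(x) + 2 - e^(-x))^2 + 2 = 8·x^6/45 + x^5/15 + 4·x^4/3 + 4·x^3/3 + 4·x^2 + 8·x + 6 + O(x^7).
The coefficient of x^6 is 8/45.

Final answer: 8/45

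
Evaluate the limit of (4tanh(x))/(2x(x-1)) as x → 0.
Both numerator and denominator → 0 as x → 0; this is a 0/0 indeterminate form.
Expand each to leading order near x = 0: numerator ~ 4·x, denominator ~ -2·x.
The limit of the ratio is -2.

Final answer: -2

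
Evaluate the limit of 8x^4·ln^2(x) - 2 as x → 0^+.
The product is a 0·∞ indeterminate form at x → 0⁺.
Rewrite the product as 8·ln^2(x) / x^(-4) and apply L'Hôpital, or use the standard hierarchy x^(-4) ≫ |ln x|^2 as x → 0⁺.
The indeterminate product → 0, so the limit = -2.

Final answer: -2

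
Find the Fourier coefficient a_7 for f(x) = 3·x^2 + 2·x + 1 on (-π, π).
a_7 = (1/π) ∫_{-π}^{π} f(x)·cos(7x) dx.
Evaluate the integral (use parity and integration by parts as needed): a_7 = -12/49.

Final answer: -12/49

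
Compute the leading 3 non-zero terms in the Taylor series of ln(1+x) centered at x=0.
x^3/3 - x^2/2 + x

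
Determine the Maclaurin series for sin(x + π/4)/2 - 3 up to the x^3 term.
-√(2)·x^3/24 - √(2)·x^2/8 + √(2)·x/4 - 3 + √(2)/4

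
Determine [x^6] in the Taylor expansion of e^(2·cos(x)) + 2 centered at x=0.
Expand to order 6: e^(2·cos(x)) + 2 = -91·x^6·e^(2)/360 + 7·x^4·e^(2)/12 - x^2·e^(2) + 2 + e^(2) + O(x^7).
The coefficient of x^6 is -91·e^(2)/360.

Final answer: -91·e^(2)/360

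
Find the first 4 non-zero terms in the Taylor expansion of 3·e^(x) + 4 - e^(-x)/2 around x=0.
7·x^3/12 + 5·x^2/4 + 7·x/2 + 13/2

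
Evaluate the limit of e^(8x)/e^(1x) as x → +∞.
This is an ∞/∞ indeterminate form as x → +∞.
Rewrite e^(8x)/e^(1x) = e^((8−1)x) = e^(7x); the exponent coefficient is 7 > 0 so e^(7x) → ∞.
Limit = ∞.

Final answer: ∞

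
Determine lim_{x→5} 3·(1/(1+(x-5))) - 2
Direct substitution at x = 5 gives 1.

Final answer: 1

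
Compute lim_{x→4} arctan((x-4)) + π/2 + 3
Direct substitution at x = 4 gives π/2 + 3.

Final answer: π/2 + 3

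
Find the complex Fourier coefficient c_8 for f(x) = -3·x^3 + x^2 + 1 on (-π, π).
Compute the real Fourier coefficients first: a_8 = 1/16, b_8 = -9/128 + 3·π^2/4.
Then c_8 = (a_8 − i·b_8)/2 = 1/32 - 3·i·π^2/8 + 9·i/256.

Final answer: 1/32 - 3·i·π^2/8 + 9·i/256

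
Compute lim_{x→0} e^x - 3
Direct substitution at x = 0 gives -2.

Final answer: -2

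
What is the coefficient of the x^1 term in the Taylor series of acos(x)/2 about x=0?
Expand to order 1: acos(x)/2 = -x/2 + π/4 + O(x^2).
The coefficient of x^1 is -1/2.

Final answer: -1/2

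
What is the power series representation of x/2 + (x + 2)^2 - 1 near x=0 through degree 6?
x^2 + 9·x/2 + 3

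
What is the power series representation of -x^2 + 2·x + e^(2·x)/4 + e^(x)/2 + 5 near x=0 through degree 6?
11·x^6/480 + 17·x^5/240 + 3·x^4/16 + 5·x^3/12 - x^2/4 + 3·x + 23/4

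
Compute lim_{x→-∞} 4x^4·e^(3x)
This is a 0·∞ indeterminate form at x → -∞.
Rewrite the product as 4x^4 / e^(-3x) (an ∞/∞ form) and apply L'Hôpital, or use the standard hierarchy e^(3|x|) ≫ |x^4| as x → -∞.
The indeterminate product → 0, so the limit = 0.

Final answer: 0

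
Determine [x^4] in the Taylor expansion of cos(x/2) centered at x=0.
Expand to order 4: cos(x/2) = x^4/384 - x^2/8 + 1 + O(x^5).
The coefficient of x^4 is 1/384.

Final answer: 1/384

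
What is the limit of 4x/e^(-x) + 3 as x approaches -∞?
The quotient is an ∞/∞ indeterminate form as x → -∞.
Compare growth rates of the dominant terms (exponentials ≫ polynomials ≫ logarithms), or apply L'Hôpital's rule; the quotient → 0.
Adding the constant: 0 + 3 = 3. Limit = 3.

Final answer: 3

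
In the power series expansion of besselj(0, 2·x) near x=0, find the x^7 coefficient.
Expand to order 7: besselj(0, 2·x) = -x^6/36 + x^4/4 - x^2 + 1 + O(x^8).
The coefficient of x^7 is 0.

Final answer: 0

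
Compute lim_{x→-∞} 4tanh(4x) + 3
Evaluate the dominant behaviour as x → -∞; each term tends to a finite value or vanishes.
Limit = -1.

Final answer: -1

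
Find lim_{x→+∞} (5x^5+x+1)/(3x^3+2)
This is an ∞/∞ indeterminate form as x → +∞.
Divide numerator and denominator by x^5 and let the lower-order terms vanish; the numerator's degree 5 exceeds the denominator's degree 3, so the quotient diverges.
Limit = ∞.

Final answer: ∞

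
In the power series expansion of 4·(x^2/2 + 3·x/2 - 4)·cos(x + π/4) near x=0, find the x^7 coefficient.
Expand to order 7: 4·(x^2/2 + 3·x/2 - 4)·cos(x + π/4) = -71·√(2)·x^7/5040 + √(2)·x^6/36 + 43·√(2)·x^5/120 - √(2)·x^4/3 - 23·√(2)·x^3/6 + 2·√(2)·x^2 + 11·√(2)·x - 8·√(2) + O(x^8).
The coefficient of x^7 is -71·√(2)/5040.

Final answer: -71·√(2)/5040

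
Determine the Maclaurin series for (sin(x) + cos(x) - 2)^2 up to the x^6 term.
x^6/180 + 7·x^5/30 - x^4/6 - 2·x^3/3 + 2·x^2 - 2·x + 1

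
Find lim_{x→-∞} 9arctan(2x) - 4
Evaluate the dominant behaviour as x → -∞; each term tends to a finite value or vanishes.
Limit = -9·π/2 - 4.

Final answer: -9·π/2 - 4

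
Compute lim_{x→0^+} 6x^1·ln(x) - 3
The product is a 0·∞ indeterminate form at x → 0⁺.
Rewrite the product as 6·ln(x) / x^(-1) and apply L'Hôpital, or use the standard hierarchy x^(-1) ≫ |ln x| as x → 0⁺.
The indeterminate product → 0, so the limit = -3.

Final answer: -3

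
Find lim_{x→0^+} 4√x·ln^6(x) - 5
The product is a 0·∞ indeterminate form at x → 0⁺.
Rewrite the product as 4·ln^6(x) / x^(-1/2) and apply L'Hôpital, or use the standard hierarchy x^(-1/2) ≫ |ln x|^6 as x → 0⁺.
The indeterminate product → 0, so the limit = -5.

Final answer: -5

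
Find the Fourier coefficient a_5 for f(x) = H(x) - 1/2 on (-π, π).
a_5 = (1/π) ∫_{-π}^{π} f(x)·cos(5x) dx.
Evaluate the integral (use parity and integration by parts as needed): a_5 = 0.

Final answer: 0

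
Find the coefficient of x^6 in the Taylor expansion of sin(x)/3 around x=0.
Expand to order 6: sin(x)/3 = x^5/360 - x^3/18 + x/3 + O(x^7).
The coefficient of x^6 is 0.

Final answer: 0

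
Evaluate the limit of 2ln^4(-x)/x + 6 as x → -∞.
The quotient is an ∞/∞ indeterminate form as x → -∞.
Compare growth rates of the dominant terms (exponentials ≫ polynomials ≫ logarithms), or apply L'Hôpital's rule; the quotient → 0.
Adding the constant: 0 + 6 = 6. Limit = 6.

Final answer: 6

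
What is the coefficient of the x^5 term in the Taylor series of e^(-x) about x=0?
Expand to order 5: e^(-x) = -x^5/120 + x^4/24 - x^3/6 + x^2/2 - x + 1 + O(x^6).
The coefficient of x^5 is -1/120.

Final answer: -1/120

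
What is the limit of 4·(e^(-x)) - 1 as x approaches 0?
Direct substitution at x = 0 gives 3.

Final answer: 3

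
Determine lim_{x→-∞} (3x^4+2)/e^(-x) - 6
The quotient is an ∞/∞ indeterminate form as x → -∞.
Compare growth rates of the dominant terms (exponentials ≫ polynomials ≫ logarithms), or apply L'Hôpital's rule; the quotient → 0.
Adding the constant: 0 - 6 = -6. Limit = -6.

Final answer: -6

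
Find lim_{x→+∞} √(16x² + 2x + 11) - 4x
As x → +∞: multiply by the conjugate to get (2x+11)/(√(16x²+2x+11)+4x); the denominator ~ 8x, so the limit is 2/8 = 1/4.
Limit = 1/4.

Final answer: 1/4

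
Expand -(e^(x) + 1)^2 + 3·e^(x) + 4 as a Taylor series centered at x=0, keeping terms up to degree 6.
-7·x^6/80 - 31·x^5/120 - 5·x^4/8 - 7·x^3/6 - 3·x^2/2 - x + 3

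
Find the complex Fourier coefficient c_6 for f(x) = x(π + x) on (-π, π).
Compute the real Fourier coefficients first: a_6 = 1/9, b_6 = -π/3.
Then c_6 = (a_6 − i·b_6)/2 = 1/18 + i·π/6.

Final answer: 1/18 + i·π/6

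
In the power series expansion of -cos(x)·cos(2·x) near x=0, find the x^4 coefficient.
Expand to order 4: -cos(x)·cos(2·x) = -41·x^4/24 + 5·x^2/2 - 1 + O(x^5).
The coefficient of x^4 is -41/24.

Final answer: -41/24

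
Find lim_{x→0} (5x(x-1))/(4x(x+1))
Both numerator and denominator → 0 as x → 0; this is a 0/0 indeterminate form.
Expand each to leading order near x = 0: numerator ~ -5·x, denominator ~ 4·x.
The limit of the ratio is -5/4.

Final answer: -5/4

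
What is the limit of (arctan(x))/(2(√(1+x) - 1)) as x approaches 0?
Both numerator and denominator → 0 as x → 0; this is a 0/0 indeterminate form.
Expand each to leading order near x = 0: numerator ~ x, denominator ~ x.
The limit of the ratio is 1.

Final answer: 1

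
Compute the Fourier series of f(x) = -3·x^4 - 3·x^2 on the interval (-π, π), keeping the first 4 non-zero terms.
(-132 + 24·π^2)·cos(x) + (6 - 6·π^2)·cos(2·x) + (-4/9 + 8·π^2/3)·cos(3·x) - 3·π^4/5 - π^2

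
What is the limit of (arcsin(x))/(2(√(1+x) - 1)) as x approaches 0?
Both numerator and denominator → 0 as x → 0; this is a 0/0 indeterminate form.
Expand each to leading order near x = 0: numerator ~ x, denominator ~ x.
The limit of the ratio is 1.

Final answer: 1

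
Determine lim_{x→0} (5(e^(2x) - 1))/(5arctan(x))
Both numerator and denominator → 0 as x → 0; this is a 0/0 indeterminate form.
Expand each to leading order near x = 0: numerator ~ 10·x, denominator ~ 5·x.
The limit of the ratio is 2.

Final answer: 2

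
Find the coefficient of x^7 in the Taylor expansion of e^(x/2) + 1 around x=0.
Expand to order 7: e^(x/2) + 1 = x^7/645120 + x^6/46080 + x^5/3840 + x^4/384 + x^3/48 + x^2/8 + x/2 + 2 + O(x^8).
The coefficient of x^7 is 1/645120.

Final answer: 1/645120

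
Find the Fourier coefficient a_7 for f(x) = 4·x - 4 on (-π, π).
a_7 = (1/π) ∫_{-π}^{π} f(x)·cos(7x) dx.
Evaluate the integral (use parity and integration by parts as needed): a_7 = 0.

Final answer: 0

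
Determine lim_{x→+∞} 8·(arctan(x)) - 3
Evaluate the dominant behaviour as x → +∞; each term tends to a finite value or vanishes.
Limit = -3 + 4·π.

Final answer: -3 + 4·π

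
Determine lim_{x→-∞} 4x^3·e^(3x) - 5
The product is a 0·∞ indeterminate form at x → -∞.
Rewrite the product as 4x^3 / e^(-3x) (an ∞/∞ form) and apply L'Hôpital, or use the standard hierarchy e^(3|x|) ≫ |x^3| as x → -∞.
The indeterminate product → 0, so the limit = -5.

Final answer: -5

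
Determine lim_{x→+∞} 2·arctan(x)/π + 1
Evaluate the dominant behaviour as x → +∞; each term tends to a finite value or vanishes.
Limit = 2.

Final answer: 2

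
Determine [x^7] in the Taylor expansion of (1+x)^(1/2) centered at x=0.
Expand to order 7: (1+x)^(1/2) = 33·x^7/2048 - 21·x^6/1024 + 7·x^5/256 - 5·x^4/128 + x^3/16 - x^2/8 + x/2 + 1 + O(x^8).
The coefficient of x^7 is 33/2048.

Final answer: 33/2048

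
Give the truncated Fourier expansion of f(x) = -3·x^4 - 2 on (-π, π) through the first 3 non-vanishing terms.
(-144 + 24·π^2)·cos(x) + (9 - 6·π^2)·cos(2·x) - 3·π^4/5 - 2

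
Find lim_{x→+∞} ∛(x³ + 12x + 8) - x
This is an ∞ − ∞ indeterminate form.
Multiply by (A² + AB + B²)/(A² + AB + B²) where A = ∛(x³+12x + 8), B = x to use A³ − B³ = (A−B)(A²+AB+B²); the x³ terms cancel, leaving (12x + 8)/(A²+AB+B²) with denominator ~ 3x², so the limit is 0.
Limit = 0.

Final answer: 0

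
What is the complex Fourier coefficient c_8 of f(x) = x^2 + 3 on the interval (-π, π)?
Compute the real Fourier coefficients first: a_8 = 1/16, b_8 = 0.
Then c_8 = (a_8 − i·b_8)/2 = 1/32.

Final answer: 1/32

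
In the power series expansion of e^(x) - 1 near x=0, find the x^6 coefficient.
Expand to order 6: e^(x) - 1 = x^6/720 + x^5/120 + x^4/24 + x^3/6 + x^2/2 + x + O(x^7).
The coefficient of x^6 is 1/720.

Final answer: 1/720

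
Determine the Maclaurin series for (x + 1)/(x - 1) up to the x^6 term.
-2·x^6 - 2·x^5 - 2·x^4 - 2·x^3 - 2·x^2 - 2·x - 1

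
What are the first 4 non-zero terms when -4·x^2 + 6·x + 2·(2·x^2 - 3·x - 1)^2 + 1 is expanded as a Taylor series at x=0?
-24·x^3 + 6·x^2 + 18·x + 3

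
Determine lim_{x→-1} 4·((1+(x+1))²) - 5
Direct substitution at x = -1 gives -1.

Final answer: -1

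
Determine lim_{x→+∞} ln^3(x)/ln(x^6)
This is an ∞/∞ indeterminate form as x → +∞.
Write ln(x^6) = 6·ln(x), reducing the quotient to ln^2(x)/6 → ∞.
Limit = ∞.

Final answer: ∞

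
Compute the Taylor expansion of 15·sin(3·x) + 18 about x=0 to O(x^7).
243·x^5/8 - 135·x^3/2 + 45·x + 18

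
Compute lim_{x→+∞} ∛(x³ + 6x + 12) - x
This is an ∞ − ∞ indeterminate form.
Multiply by (A² + AB + B²)/(A² + AB + B²) where A = ∛(x³+6x + 12), B = x to use A³ − B³ = (A−B)(A²+AB+B²); the x³ terms cancel, leaving (6x + 12)/(A²+AB+B²) with denominator ~ 3x², so the limit is 0.
Limit = 0.

Final answer: 0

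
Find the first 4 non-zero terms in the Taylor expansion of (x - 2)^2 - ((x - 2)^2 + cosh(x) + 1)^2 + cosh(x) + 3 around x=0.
12·x^3 - 65·x^2/2 + 44·x - 28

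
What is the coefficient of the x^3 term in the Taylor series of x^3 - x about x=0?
Expand to order 3: x^3 - x = x^3 - x + O(x^4).
The coefficient of x^3 is 1.

Final answer: 1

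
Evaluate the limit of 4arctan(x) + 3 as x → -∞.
Evaluate the dominant behaviour as x → -∞; each term tends to a finite value or vanishes.
Limit = 3 - 2·π.

Final answer: 3 - 2·π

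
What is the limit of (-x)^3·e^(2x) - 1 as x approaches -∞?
The product is a 0·∞ indeterminate form at x → -∞.
Rewrite the product as (-x)^3 / e^(-2x) (an ∞/∞ form) and apply L'Hôpital, or use the standard hierarchy e^(2|x|) ≫ |(-x)^3| as x → -∞.
The indeterminate product → 0, so the limit = -1.

Final answer: -1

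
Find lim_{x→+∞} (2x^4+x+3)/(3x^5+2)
This is an ∞/∞ indeterminate form as x → +∞.
Divide numerator and denominator by x^5 and let the lower-order terms vanish; the numerator's degree 4 is below the denominator's degree 5, so the quotient → 0.
Limit = 0.

Final answer: 0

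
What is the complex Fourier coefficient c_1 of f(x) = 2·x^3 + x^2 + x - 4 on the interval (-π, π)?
Compute the real Fourier coefficients first: a_1 = -4, b_1 = -22 + 4·π^2.
Then c_1 = (a_1 − i·b_1)/2 = -2 - 2·i·π^2 + 11·i.

Final answer: -2 - 2·i·π^2 + 11·i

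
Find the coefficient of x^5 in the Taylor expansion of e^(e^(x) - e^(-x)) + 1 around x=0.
Expand to order 5: e^(e^(x) - e^(-x)) + 1 = 19·x^5/20 + 4·x^4/3 + 5·x^3/3 + 2·x^2 + 2·x + 2 + O(x^6).
The coefficient of x^5 is 19/20.

Final answer: 19/20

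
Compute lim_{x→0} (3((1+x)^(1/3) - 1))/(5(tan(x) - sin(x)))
Both numerator and denominator → 0 as x → 0; this is a 0/0 indeterminate form.
Expand each to leading order near x = 0: numerator ~ x, denominator ~ 5·x^3/2.
The limit of the ratio is ∞.

Final answer: ∞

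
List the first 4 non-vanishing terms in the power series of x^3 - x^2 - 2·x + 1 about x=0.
x^3 - x^2 - 2·x + 1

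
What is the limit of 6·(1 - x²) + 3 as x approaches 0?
Direct substitution at x = 0 gives 9.

Final answer: 9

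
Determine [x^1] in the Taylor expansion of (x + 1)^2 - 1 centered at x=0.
Expand to order 1: (x + 1)^2 - 1 = 2·x + O(x^2).
The coefficient of x^1 is 2.

Final answer: 2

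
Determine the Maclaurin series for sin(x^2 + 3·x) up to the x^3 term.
-9·x^3/2 + x^2 + 3·x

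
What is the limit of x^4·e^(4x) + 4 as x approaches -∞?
The product is a 0·∞ indeterminate form at x → -∞.
Rewrite the product as x^4 / e^(-4x) (an ∞/∞ form) and apply L'Hôpital, or use the standard hierarchy e^(4|x|) ≫ |x^4| as x → -∞.
The indeterminate product → 0, so the limit = 4.

Final answer: 4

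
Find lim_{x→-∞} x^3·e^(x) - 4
The product is a 0·∞ indeterminate form at x → -∞.
Rewrite the product as x^3 / e^(-x) (an ∞/∞ form) and apply L'Hôpital, or use the standard hierarchy e^(|x|) ≫ |x^3| as x → -∞.
The indeterminate product → 0, so the limit = -4.

Final answer: -4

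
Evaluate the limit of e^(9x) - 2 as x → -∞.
Evaluate the dominant behaviour as x → -∞; each term tends to a finite value or vanishes.
Limit = -2.

Final answer: -2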